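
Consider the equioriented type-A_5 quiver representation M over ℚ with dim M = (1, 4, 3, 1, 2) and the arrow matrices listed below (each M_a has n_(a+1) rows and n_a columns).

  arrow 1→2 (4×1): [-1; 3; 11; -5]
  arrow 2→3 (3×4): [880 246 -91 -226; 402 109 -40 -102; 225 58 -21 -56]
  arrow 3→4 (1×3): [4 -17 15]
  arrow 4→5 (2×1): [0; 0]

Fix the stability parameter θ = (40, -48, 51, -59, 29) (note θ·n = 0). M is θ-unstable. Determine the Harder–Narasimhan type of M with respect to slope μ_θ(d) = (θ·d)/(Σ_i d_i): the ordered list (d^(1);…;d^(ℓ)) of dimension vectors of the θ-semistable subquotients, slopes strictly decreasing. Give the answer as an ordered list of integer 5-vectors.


Barcode: M ≅ I[1,4], I[2,2], I[2,3]^2, I[5,5]^2. HN layers by μ_θ (4 steps, strictly decreasing):
  μ^(1)=51; μ^(2)=29; μ^(3)=-4; μ^(4)=-48

((0, 0, 2, 0, 0); (0, 0, 0, 0, 2); (1, 1, 1, 1, 0); (0, 3, 0, 0, 0))


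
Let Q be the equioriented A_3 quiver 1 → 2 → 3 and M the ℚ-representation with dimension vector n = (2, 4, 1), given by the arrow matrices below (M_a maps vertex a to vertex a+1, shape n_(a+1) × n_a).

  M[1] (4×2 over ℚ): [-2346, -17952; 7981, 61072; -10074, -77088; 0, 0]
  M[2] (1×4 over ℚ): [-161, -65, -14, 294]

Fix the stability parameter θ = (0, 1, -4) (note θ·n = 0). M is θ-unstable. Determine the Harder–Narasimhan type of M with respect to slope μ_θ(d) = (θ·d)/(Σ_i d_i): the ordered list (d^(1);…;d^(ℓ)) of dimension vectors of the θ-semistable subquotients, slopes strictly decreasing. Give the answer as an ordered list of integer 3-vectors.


Via rank(M_{q-1}∘⋯∘M_p): M ≅ I[1,1], I[1,3], I[2,2]^3.
μ_θ-semistable layers: μ^(1)=1; μ^(2)=0; μ^(3)=-1

((0, 3, 0); (1, 0, 0); (1, 1, 1))


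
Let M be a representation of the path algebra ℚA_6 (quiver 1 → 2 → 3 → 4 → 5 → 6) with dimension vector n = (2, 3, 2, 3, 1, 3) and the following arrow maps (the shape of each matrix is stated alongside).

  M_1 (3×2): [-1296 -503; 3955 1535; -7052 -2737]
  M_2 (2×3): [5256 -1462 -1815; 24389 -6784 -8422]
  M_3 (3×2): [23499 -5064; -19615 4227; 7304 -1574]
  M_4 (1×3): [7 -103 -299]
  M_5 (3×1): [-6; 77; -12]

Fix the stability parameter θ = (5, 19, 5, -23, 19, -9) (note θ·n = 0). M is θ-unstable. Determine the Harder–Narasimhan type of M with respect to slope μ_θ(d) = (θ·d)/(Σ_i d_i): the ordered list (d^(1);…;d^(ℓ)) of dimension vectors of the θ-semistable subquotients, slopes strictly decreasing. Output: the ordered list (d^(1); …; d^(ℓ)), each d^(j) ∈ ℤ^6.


Via rank(M_{q-1}∘⋯∘M_p): M ≅ I[1,4], I[1,6], I[2,2], I[4,4], I[6,6]^2.
μ_θ-semistable layers: μ^(1)=19; μ^(2)=5; μ^(3)=3/2; μ^(4)=-9; μ^(5)=-23

((0, 1, 0, 0, 0, 0); (0, 0, 0, 0, 1, 1); (2, 2, 2, 2, 0, 0); (0, 0, 0, 0, 0, 2); (0, 0, 0, 1, 0, 0))


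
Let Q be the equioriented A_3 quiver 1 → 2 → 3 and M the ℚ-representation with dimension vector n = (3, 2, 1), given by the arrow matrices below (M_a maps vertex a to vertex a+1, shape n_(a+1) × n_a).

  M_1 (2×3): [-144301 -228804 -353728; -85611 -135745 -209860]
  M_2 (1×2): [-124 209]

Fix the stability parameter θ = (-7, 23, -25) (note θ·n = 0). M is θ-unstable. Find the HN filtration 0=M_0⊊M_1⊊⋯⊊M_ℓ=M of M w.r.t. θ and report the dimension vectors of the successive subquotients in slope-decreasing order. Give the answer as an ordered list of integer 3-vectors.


Via rank(M_{q-1}∘⋯∘M_p): M ≅ I[1,1], I[1,2], I[1,3].
μ_θ-semistable layers: μ^(1)=23; μ^(2)=-1; μ^(3)=-7

((0, 1, 0); (0, 1, 1); (3, 0, 0))


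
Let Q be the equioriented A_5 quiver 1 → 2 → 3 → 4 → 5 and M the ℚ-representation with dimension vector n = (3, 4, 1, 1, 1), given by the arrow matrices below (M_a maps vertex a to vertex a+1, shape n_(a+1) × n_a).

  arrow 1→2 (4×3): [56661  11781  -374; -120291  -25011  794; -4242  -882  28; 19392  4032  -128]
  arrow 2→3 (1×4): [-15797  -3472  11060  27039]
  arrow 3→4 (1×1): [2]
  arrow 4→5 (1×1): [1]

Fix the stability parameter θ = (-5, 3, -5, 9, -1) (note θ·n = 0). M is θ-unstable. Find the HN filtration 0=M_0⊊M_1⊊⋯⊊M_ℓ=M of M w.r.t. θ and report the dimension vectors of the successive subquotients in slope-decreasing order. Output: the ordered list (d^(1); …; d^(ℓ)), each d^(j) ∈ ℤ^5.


Via rank(M_{q-1}∘⋯∘M_p): M ≅ I[1,1]^2, I[1,5], I[2,2]^3.
μ_θ-semistable layers: μ^(1)=4; μ^(2)=3; μ^(3)=-1; μ^(4)=-5

((0, 0, 0, 1, 1); (0, 3, 0, 0, 0); (0, 1, 1, 0, 0); (3, 0, 0, 0, 0))


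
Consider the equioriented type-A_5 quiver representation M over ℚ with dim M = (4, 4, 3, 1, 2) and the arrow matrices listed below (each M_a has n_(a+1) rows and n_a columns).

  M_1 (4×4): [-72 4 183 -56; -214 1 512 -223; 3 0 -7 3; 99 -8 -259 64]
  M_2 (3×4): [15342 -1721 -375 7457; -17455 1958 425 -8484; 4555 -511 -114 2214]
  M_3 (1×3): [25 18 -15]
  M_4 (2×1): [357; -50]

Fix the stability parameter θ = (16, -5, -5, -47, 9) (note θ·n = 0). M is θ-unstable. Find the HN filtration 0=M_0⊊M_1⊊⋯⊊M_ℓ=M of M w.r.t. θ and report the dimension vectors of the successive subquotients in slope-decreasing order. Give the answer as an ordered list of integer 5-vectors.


Barcode: M ≅ I[1,2], I[1,3]^2, I[1,5], I[5,5]. HN layers by μ_θ (4 steps, strictly decreasing):
  μ^(1)=9; μ^(2)=11/2; μ^(3)=2; μ^(4)=-41/4

((0, 0, 0, 0, 2); (1, 1, 0, 0, 0); (2, 2, 2, 0, 0); (1, 1, 1, 1, 0))


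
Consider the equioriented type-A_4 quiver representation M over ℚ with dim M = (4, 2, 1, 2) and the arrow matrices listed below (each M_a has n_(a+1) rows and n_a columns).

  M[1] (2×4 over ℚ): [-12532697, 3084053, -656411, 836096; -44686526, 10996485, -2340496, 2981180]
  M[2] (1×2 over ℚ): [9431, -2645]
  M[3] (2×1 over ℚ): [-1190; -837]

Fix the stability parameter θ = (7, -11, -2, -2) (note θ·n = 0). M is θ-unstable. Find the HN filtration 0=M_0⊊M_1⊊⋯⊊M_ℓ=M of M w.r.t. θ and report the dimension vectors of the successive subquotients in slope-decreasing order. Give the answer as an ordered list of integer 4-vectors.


Barcode: M ≅ I[1,1]^2, I[1,2], I[1,4], I[4,4]. HN layers by μ_θ (2 steps, strictly decreasing):
  μ^(1)=7; μ^(2)=-2

((2, 0, 0, 0); (2, 2, 1, 2))


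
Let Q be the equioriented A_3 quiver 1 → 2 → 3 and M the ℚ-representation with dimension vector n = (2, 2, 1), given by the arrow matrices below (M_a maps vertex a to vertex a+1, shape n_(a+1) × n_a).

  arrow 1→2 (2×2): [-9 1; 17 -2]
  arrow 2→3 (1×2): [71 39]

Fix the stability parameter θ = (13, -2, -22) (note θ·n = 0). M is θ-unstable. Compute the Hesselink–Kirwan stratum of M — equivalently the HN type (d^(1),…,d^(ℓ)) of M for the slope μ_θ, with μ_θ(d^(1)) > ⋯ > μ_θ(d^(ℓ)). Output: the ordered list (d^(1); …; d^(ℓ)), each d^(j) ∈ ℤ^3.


Interval decomposition of M: I[1,2], I[1,3].
HN type (ℓ=2): μ^(1)=11/2; μ^(2)=-11/3

((1, 1, 0); (1, 1, 1))


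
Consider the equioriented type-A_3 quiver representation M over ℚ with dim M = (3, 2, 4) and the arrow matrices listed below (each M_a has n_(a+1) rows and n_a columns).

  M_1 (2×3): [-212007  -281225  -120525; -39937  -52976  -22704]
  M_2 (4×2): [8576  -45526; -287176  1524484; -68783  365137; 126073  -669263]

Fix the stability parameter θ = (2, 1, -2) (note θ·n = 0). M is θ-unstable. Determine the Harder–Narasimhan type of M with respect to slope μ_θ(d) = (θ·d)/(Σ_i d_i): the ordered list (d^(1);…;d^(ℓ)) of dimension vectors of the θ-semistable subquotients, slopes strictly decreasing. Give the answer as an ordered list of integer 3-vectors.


Interval decomposition of M: I[1,1], I[1,3]^2, I[3,3]^2.
HN type (ℓ=3): μ^(1)=2; μ^(2)=1/3; μ^(3)=-2

((1, 0, 0); (2, 2, 2); (0, 0, 2))


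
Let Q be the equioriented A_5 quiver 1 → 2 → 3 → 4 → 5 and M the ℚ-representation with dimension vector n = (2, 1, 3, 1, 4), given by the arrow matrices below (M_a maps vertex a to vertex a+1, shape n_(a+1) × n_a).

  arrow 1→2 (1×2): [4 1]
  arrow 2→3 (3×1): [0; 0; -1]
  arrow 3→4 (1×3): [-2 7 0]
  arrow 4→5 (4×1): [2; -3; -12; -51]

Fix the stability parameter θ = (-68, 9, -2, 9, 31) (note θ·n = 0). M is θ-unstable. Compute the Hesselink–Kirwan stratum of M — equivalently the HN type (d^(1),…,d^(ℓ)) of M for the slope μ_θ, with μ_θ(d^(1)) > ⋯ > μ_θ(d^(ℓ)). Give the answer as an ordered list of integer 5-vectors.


Via rank(M_{q-1}∘⋯∘M_p): M ≅ I[1,1], I[1,3], I[3,3], I[3,5], I[5,5]^3.
μ_θ-semistable layers: μ^(1)=31; μ^(2)=9; μ^(3)=7/2; μ^(4)=-2; μ^(5)=-68

((0, 0, 0, 0, 4); (0, 0, 0, 1, 0); (0, 1, 1, 0, 0); (0, 0, 2, 0, 0); (2, 0, 0, 0, 0))


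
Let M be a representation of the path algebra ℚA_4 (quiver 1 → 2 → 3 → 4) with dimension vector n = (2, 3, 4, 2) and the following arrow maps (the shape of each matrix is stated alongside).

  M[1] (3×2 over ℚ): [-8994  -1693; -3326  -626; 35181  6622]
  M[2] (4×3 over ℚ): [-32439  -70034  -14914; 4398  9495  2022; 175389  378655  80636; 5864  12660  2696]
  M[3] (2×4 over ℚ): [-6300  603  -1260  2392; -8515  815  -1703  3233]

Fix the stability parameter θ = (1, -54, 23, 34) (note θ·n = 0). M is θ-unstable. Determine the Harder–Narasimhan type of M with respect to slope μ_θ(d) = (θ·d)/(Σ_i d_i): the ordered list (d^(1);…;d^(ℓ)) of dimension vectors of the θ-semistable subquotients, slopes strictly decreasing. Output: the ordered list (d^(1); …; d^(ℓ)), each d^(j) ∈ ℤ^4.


Interval decomposition of M: I[1,2], I[1,3], I[2,4], I[3,3], I[3,4].
HN type (ℓ=4): μ^(1)=34; μ^(2)=23; μ^(3)=-53/2; μ^(4)=-54

((0, 0, 0, 2); (0, 0, 4, 0); (2, 2, 0, 0); (0, 1, 0, 0))


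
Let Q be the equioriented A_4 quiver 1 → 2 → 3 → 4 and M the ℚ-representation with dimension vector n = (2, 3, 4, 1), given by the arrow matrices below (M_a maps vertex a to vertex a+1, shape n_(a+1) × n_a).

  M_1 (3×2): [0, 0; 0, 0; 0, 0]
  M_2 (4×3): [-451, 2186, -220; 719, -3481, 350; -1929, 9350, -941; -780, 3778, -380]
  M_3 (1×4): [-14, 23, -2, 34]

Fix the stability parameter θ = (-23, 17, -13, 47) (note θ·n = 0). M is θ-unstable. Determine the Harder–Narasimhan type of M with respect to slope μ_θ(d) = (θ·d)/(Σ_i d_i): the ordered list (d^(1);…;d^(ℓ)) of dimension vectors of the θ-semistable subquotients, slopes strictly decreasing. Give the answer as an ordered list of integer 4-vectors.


Interval decomposition of M: I[1,1]^2, I[2,3]^2, I[2,4], I[3,3].
HN type (ℓ=4): μ^(1)=47; μ^(2)=2; μ^(3)=-13; μ^(4)=-23

((0, 0, 0, 1); (0, 3, 3, 0); (0, 0, 1, 0); (2, 0, 0, 0))


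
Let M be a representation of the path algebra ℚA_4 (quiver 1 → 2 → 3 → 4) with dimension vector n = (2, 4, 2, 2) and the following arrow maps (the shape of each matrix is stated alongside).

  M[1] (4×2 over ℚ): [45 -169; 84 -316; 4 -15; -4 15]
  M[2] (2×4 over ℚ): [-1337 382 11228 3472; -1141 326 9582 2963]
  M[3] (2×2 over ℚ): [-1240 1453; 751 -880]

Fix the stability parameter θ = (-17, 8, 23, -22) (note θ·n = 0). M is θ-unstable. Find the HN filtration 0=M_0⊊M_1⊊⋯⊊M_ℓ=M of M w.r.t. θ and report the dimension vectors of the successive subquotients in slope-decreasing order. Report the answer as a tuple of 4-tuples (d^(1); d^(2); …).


Barcode: M ≅ I[1,4]^2, I[2,2]^2. HN layers by μ_θ (3 steps, strictly decreasing):
  μ^(1)=8; μ^(2)=3; μ^(3)=-17

((0, 2, 0, 0); (0, 2, 2, 2); (2, 0, 0, 0))


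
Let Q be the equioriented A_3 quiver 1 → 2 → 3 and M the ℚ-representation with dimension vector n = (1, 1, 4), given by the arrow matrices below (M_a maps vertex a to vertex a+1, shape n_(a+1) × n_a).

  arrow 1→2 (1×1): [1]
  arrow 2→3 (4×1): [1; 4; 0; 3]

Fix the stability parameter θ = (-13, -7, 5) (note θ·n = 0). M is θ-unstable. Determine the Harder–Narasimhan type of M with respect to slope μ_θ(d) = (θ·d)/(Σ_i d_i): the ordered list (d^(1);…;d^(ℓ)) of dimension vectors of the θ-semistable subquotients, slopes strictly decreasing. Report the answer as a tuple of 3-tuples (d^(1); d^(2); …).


Via rank(M_{q-1}∘⋯∘M_p): M ≅ I[1,3], I[3,3]^3.
μ_θ-semistable layers: μ^(1)=5; μ^(2)=-7; μ^(3)=-13

((0, 0, 4); (0, 1, 0); (1, 0, 0))


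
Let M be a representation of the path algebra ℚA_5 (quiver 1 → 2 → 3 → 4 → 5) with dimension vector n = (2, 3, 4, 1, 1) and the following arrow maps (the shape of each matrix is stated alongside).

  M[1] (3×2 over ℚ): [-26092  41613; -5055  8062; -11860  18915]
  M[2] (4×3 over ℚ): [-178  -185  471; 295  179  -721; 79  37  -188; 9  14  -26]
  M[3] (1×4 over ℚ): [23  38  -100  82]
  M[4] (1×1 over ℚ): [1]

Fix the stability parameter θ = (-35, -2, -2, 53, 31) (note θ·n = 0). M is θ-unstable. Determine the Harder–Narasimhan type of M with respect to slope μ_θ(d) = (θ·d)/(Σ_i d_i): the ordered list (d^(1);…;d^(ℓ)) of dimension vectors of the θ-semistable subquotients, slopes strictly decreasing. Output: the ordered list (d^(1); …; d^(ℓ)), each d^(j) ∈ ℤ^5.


Barcode: M ≅ I[1,3], I[1,5], I[2,3], I[3,3]. HN layers by μ_θ (3 steps, strictly decreasing):
  μ^(1)=42; μ^(2)=-2; μ^(3)=-35

((0, 0, 0, 1, 1); (0, 3, 4, 0, 0); (2, 0, 0, 0, 0))


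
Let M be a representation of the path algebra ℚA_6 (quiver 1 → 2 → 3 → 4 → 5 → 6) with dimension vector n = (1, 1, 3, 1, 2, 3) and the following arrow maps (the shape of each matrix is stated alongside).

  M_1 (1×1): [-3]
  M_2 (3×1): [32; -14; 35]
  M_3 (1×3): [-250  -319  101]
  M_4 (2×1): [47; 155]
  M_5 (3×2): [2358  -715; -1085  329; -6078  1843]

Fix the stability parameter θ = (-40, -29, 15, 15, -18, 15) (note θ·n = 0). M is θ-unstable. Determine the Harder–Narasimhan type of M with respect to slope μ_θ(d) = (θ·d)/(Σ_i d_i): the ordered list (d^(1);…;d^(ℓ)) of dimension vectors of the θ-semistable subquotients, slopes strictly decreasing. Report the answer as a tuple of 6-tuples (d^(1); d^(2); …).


Via rank(M_{q-1}∘⋯∘M_p): M ≅ I[1,6], I[3,3]^2, I[5,6], I[6,6].
μ_θ-semistable layers: μ^(1)=15; μ^(2)=4; μ^(3)=-18; μ^(4)=-29; μ^(5)=-40

((0, 0, 2, 0, 0, 3); (0, 0, 1, 1, 1, 0); (0, 0, 0, 0, 1, 0); (0, 1, 0, 0, 0, 0); (1, 0, 0, 0, 0, 0))


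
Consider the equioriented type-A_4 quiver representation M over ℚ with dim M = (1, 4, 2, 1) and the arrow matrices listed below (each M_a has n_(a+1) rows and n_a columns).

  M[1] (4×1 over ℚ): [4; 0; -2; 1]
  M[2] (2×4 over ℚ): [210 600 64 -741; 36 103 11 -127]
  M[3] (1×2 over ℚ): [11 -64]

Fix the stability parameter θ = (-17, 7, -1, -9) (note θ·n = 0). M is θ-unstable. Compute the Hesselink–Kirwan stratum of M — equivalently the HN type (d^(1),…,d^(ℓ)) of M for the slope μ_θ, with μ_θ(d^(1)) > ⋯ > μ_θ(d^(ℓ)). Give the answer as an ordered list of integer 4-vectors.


Barcode: M ≅ I[1,4], I[2,2]^2, I[2,3]. HN layers by μ_θ (4 steps, strictly decreasing):
  μ^(1)=7; μ^(2)=3; μ^(3)=-1; μ^(4)=-17

((0, 2, 0, 0); (0, 1, 1, 0); (0, 1, 1, 1); (1, 0, 0, 0))


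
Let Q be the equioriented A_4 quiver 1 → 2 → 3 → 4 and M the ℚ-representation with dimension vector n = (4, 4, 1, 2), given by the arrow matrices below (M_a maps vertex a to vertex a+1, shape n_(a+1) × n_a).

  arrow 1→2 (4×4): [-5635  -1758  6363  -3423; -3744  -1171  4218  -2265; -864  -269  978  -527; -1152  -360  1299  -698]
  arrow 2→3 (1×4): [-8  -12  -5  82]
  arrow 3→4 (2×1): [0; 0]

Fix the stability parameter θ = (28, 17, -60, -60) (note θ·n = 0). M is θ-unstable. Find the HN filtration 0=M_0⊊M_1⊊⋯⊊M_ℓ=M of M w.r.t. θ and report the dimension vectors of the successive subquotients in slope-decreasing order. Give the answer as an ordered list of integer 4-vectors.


Interval decomposition of M: I[1,1], I[1,2]^2, I[1,3], I[2,2], I[4,4]^2.
HN type (ℓ=5): μ^(1)=28; μ^(2)=45/2; μ^(3)=17; μ^(4)=-5; μ^(5)=-60

((1, 0, 0, 0); (2, 2, 0, 0); (0, 1, 0, 0); (1, 1, 1, 0); (0, 0, 0, 2))


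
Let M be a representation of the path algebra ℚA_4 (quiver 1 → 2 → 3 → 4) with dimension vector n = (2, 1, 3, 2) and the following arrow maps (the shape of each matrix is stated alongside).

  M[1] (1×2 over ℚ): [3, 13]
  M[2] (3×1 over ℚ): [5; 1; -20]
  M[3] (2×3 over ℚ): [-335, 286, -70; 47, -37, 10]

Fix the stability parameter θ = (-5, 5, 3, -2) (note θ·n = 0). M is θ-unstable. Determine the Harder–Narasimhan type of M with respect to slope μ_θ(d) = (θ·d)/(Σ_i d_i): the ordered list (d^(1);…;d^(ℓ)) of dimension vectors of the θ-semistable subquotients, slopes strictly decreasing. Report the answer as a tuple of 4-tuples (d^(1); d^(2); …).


Via rank(M_{q-1}∘⋯∘M_p): M ≅ I[1,1], I[1,4], I[3,3], I[3,4].
μ_θ-semistable layers: μ^(1)=3; μ^(2)=2; μ^(3)=1/2; μ^(4)=-5

((0, 0, 1, 0); (0, 1, 1, 1); (0, 0, 1, 1); (2, 0, 0, 0))


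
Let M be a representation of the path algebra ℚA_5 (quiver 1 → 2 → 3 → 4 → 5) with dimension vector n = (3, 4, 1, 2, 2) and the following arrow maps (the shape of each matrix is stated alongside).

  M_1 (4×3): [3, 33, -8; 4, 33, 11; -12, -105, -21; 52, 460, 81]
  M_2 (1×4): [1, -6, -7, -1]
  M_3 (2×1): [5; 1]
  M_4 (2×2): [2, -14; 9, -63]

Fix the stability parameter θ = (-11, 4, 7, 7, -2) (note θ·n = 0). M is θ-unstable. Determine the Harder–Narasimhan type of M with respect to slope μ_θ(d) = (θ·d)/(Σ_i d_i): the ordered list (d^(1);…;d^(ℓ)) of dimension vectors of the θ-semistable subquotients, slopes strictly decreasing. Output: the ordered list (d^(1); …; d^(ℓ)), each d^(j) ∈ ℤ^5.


Via rank(M_{q-1}∘⋯∘M_p): M ≅ I[1,2]^2, I[1,5], I[2,2], I[4,4], I[5,5].
μ_θ-semistable layers: μ^(1)=7; μ^(2)=4; μ^(3)=-2; μ^(4)=-11

((0, 0, 0, 1, 0); (0, 4, 1, 1, 1); (0, 0, 0, 0, 1); (3, 0, 0, 0, 0))


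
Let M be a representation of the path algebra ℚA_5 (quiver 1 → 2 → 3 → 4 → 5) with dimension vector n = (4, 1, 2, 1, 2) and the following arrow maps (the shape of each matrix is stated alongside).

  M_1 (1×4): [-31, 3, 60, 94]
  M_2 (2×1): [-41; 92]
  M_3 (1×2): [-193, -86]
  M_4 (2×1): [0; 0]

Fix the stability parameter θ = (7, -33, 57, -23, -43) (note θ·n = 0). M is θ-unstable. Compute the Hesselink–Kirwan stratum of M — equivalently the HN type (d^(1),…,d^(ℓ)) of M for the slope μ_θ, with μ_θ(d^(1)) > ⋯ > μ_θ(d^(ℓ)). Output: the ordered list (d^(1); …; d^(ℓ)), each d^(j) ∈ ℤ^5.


Interval decomposition of M: I[1,1]^3, I[1,4], I[3,3], I[5,5]^2.
HN type (ℓ=5): μ^(1)=57; μ^(2)=17; μ^(3)=7; μ^(4)=-13; μ^(5)=-43

((0, 0, 1, 0, 0); (0, 0, 1, 1, 0); (3, 0, 0, 0, 0); (1, 1, 0, 0, 0); (0, 0, 0, 0, 2))


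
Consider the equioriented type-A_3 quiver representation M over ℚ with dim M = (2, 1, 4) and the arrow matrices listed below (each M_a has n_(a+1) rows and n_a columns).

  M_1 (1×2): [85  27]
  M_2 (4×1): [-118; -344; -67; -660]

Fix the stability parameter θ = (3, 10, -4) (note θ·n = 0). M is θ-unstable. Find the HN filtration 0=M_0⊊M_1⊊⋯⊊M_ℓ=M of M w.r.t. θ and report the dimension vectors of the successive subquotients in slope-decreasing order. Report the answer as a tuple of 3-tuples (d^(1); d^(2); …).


Interval decomposition of M: I[1,1], I[1,3], I[3,3]^3.
HN type (ℓ=2): μ^(1)=3; μ^(2)=-4

((2, 1, 1); (0, 0, 3))


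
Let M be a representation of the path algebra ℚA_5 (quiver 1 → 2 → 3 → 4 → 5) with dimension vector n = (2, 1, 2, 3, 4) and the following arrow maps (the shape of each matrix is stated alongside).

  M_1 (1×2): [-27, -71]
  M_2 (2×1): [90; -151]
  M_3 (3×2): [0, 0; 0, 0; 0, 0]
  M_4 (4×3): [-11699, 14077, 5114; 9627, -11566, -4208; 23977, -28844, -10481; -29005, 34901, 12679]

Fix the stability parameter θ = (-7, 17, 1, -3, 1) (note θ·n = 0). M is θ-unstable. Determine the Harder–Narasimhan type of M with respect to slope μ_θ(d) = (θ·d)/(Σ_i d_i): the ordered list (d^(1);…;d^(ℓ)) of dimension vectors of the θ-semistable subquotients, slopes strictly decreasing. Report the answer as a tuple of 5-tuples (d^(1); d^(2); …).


Via rank(M_{q-1}∘⋯∘M_p): M ≅ I[1,1], I[1,3], I[3,3], I[4,5]^3, I[5,5].
μ_θ-semistable layers: μ^(1)=9; μ^(2)=1; μ^(3)=-3; μ^(4)=-7

((0, 1, 1, 0, 0); (0, 0, 1, 0, 4); (0, 0, 0, 3, 0); (2, 0, 0, 0, 0))


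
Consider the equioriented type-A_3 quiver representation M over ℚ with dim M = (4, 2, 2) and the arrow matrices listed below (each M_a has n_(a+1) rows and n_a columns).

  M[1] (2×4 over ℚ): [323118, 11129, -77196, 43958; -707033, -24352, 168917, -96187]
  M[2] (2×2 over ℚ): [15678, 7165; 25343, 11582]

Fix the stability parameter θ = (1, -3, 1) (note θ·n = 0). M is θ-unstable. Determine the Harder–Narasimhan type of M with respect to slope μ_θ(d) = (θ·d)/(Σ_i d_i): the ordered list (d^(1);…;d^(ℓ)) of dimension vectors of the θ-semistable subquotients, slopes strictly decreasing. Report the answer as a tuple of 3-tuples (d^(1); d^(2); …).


Barcode: M ≅ I[1,1]^2, I[1,3]^2. HN layers by μ_θ (2 steps, strictly decreasing):
  μ^(1)=1; μ^(2)=-1

((2, 0, 2); (2, 2, 0))


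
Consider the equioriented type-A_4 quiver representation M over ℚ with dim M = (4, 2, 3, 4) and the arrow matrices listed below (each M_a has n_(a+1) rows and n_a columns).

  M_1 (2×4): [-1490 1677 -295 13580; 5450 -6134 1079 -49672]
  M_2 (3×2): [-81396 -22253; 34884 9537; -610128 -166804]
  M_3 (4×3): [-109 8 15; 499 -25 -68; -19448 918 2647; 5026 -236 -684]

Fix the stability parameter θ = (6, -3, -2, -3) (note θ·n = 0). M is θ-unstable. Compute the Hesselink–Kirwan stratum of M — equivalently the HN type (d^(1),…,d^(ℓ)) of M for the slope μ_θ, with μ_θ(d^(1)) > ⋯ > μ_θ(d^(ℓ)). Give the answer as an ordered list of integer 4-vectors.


Interval decomposition of M: I[1,1]^2, I[1,2], I[1,4], I[3,4]^2, I[4,4].
HN type (ℓ=5): μ^(1)=6; μ^(2)=3/2; μ^(3)=-1/2; μ^(4)=-5/2; μ^(5)=-3

((2, 0, 0, 0); (1, 1, 0, 0); (1, 1, 1, 1); (0, 0, 2, 2); (0, 0, 0, 1))


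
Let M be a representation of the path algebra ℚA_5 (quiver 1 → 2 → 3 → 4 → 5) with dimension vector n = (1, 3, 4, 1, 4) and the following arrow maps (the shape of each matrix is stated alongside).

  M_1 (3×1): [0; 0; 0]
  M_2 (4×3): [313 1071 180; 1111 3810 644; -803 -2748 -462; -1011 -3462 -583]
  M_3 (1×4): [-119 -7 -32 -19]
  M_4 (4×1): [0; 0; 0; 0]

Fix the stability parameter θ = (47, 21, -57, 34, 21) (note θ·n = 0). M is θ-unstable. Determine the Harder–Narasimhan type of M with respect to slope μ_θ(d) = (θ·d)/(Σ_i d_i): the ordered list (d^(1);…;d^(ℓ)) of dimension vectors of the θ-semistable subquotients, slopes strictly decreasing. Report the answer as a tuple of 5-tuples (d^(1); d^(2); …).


Via rank(M_{q-1}∘⋯∘M_p): M ≅ I[1,1], I[2,3]^2, I[2,4], I[3,3], I[5,5]^4.
μ_θ-semistable layers: μ^(1)=47; μ^(2)=34; μ^(3)=21; μ^(4)=-18; μ^(5)=-57

((1, 0, 0, 0, 0); (0, 0, 0, 1, 0); (0, 0, 0, 0, 4); (0, 3, 3, 0, 0); (0, 0, 1, 0, 0))


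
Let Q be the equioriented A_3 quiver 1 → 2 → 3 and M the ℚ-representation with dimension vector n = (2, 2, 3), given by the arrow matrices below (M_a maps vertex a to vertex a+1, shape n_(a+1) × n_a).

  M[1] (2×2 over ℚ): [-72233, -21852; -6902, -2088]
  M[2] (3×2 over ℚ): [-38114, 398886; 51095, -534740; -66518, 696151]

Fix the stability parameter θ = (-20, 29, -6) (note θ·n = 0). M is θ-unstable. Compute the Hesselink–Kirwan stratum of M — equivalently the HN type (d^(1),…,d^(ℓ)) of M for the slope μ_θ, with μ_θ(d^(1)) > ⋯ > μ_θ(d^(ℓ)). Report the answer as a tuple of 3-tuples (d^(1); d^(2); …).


Via rank(M_{q-1}∘⋯∘M_p): M ≅ I[1,1], I[1,3], I[2,3], I[3,3].
μ_θ-semistable layers: μ^(1)=23/2; μ^(2)=-6; μ^(3)=-20

((0, 2, 2); (0, 0, 1); (2, 0, 0))


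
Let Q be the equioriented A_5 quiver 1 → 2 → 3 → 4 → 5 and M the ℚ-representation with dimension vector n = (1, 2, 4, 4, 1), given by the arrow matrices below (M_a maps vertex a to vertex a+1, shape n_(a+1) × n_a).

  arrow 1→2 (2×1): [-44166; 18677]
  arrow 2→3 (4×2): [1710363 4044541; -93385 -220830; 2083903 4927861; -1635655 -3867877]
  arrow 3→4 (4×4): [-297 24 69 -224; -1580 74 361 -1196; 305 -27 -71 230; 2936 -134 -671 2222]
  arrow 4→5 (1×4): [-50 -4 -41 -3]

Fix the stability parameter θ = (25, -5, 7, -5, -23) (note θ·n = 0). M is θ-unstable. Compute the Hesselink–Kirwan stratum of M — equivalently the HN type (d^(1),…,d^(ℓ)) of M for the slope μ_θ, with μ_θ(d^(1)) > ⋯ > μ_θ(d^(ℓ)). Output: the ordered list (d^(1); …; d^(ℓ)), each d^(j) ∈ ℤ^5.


Via rank(M_{q-1}∘⋯∘M_p): M ≅ I[1,5], I[2,4], I[3,4]^2.
μ_θ-semistable layers: μ^(1)=1; μ^(2)=-1/5; μ^(3)=-5

((0, 0, 3, 3, 0); (1, 1, 1, 1, 1); (0, 1, 0, 0, 0))


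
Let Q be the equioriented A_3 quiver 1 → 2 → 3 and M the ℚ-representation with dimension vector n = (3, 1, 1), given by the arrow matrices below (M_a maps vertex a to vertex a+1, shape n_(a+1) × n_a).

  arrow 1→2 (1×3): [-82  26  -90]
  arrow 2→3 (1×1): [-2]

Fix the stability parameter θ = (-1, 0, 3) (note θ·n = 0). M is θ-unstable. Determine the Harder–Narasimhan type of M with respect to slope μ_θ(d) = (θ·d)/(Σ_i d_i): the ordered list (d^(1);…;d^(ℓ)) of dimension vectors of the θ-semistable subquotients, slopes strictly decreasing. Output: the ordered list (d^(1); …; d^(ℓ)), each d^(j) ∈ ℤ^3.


Via rank(M_{q-1}∘⋯∘M_p): M ≅ I[1,1]^2, I[1,3].
μ_θ-semistable layers: μ^(1)=3; μ^(2)=0; μ^(3)=-1

((0, 0, 1); (0, 1, 0); (3, 0, 0))


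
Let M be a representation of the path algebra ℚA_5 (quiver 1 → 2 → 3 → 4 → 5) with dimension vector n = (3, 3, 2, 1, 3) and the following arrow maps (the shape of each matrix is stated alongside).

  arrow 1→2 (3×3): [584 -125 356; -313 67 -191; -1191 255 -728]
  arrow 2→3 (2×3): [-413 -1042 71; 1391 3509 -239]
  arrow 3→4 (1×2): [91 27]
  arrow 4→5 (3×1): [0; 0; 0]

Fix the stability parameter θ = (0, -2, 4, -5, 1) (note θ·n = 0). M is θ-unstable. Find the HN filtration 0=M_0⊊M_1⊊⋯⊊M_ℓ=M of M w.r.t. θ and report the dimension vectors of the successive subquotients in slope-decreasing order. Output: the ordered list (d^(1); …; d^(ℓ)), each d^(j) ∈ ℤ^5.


Via rank(M_{q-1}∘⋯∘M_p): M ≅ I[1,2], I[1,3], I[1,4], I[5,5]^3.
μ_θ-semistable layers: μ^(1)=4; μ^(2)=1; μ^(3)=-1/2; μ^(4)=-1

((0, 0, 1, 0, 0); (0, 0, 0, 0, 3); (0, 0, 1, 1, 0); (3, 3, 0, 0, 0))


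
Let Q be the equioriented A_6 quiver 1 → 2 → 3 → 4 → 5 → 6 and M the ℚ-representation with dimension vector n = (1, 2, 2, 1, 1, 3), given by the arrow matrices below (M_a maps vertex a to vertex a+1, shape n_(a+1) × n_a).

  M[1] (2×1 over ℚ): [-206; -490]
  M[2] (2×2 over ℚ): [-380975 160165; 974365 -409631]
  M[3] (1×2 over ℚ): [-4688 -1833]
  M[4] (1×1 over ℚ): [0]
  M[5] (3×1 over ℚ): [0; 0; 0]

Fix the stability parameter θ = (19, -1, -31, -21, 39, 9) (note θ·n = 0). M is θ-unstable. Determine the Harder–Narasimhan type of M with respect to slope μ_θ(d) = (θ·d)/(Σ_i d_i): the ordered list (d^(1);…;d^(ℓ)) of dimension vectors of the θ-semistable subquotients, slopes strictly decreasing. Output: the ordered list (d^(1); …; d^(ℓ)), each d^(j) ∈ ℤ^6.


Interval decomposition of M: I[1,2], I[2,4], I[3,3], I[5,5], I[6,6]^3.
HN type (ℓ=4): μ^(1)=39; μ^(2)=9; μ^(3)=-53/3; μ^(4)=-31

((0, 0, 0, 0, 1, 0); (1, 1, 0, 0, 0, 3); (0, 1, 1, 1, 0, 0); (0, 0, 1, 0, 0, 0))


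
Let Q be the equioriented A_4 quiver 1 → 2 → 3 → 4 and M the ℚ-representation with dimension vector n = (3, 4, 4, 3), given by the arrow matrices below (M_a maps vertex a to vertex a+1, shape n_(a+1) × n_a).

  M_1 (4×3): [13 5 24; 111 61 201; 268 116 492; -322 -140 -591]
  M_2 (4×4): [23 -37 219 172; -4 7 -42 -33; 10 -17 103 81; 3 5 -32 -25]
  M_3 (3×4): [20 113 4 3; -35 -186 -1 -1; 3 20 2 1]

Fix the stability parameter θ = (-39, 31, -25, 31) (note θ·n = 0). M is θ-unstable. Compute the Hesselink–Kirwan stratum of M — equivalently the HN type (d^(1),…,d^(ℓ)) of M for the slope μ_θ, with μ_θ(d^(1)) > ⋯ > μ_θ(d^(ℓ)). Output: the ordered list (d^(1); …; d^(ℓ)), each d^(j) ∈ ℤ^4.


Barcode: M ≅ I[1,1], I[1,4]^2, I[2,3], I[2,4]. HN layers by μ_θ (3 steps, strictly decreasing):
  μ^(1)=31; μ^(2)=3; μ^(3)=-39

((0, 0, 0, 3); (0, 4, 4, 0); (3, 0, 0, 0))


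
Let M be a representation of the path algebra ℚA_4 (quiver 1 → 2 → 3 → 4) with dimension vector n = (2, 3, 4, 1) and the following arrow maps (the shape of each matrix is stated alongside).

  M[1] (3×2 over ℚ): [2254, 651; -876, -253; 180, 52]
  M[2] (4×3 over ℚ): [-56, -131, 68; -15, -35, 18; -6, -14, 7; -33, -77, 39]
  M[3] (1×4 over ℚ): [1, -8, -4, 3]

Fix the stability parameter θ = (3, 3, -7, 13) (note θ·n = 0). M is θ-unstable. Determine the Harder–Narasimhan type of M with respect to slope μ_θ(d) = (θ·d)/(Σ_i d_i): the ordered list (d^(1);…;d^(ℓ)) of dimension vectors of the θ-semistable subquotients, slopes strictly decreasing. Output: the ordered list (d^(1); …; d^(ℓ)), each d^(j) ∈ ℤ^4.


Via rank(M_{q-1}∘⋯∘M_p): M ≅ I[1,3], I[1,4], I[2,3], I[3,3].
μ_θ-semistable layers: μ^(1)=13; μ^(2)=-1/3; μ^(3)=-2; μ^(4)=-7

((0, 0, 0, 1); (2, 2, 2, 0); (0, 1, 1, 0); (0, 0, 1, 0))


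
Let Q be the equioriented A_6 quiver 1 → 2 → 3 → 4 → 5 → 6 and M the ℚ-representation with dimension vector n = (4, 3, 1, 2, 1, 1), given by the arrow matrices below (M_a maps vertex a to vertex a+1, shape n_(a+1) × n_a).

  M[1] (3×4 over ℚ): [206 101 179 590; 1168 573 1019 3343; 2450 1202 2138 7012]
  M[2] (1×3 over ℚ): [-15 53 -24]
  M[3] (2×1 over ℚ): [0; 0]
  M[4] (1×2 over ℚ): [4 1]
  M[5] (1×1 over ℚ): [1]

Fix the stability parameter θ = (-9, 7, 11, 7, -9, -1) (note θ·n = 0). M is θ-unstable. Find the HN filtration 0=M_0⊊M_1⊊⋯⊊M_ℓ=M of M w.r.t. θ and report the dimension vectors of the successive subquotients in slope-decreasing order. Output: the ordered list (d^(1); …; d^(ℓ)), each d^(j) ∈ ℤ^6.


Via rank(M_{q-1}∘⋯∘M_p): M ≅ I[1,1], I[1,2]^2, I[1,3], I[4,4], I[4,6].
μ_θ-semistable layers: μ^(1)=11; μ^(2)=7; μ^(3)=-1; μ^(4)=-9

((0, 0, 1, 0, 0, 0); (0, 3, 0, 1, 0, 0); (0, 0, 0, 1, 1, 1); (4, 0, 0, 0, 0, 0))


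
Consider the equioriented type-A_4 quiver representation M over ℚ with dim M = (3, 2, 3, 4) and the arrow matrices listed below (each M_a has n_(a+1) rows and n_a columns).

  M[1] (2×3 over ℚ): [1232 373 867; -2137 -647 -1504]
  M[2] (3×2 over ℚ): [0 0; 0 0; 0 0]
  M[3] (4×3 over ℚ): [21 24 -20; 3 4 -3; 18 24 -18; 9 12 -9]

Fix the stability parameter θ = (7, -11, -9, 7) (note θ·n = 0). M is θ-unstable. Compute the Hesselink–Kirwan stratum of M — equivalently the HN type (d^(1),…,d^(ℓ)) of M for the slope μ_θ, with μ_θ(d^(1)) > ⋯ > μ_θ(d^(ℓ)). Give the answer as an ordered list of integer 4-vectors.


Barcode: M ≅ I[1,1], I[1,2]^2, I[3,3], I[3,4]^2, I[4,4]^2. HN layers by μ_θ (3 steps, strictly decreasing):
  μ^(1)=7; μ^(2)=-2; μ^(3)=-9

((1, 0, 0, 4); (2, 2, 0, 0); (0, 0, 3, 0))


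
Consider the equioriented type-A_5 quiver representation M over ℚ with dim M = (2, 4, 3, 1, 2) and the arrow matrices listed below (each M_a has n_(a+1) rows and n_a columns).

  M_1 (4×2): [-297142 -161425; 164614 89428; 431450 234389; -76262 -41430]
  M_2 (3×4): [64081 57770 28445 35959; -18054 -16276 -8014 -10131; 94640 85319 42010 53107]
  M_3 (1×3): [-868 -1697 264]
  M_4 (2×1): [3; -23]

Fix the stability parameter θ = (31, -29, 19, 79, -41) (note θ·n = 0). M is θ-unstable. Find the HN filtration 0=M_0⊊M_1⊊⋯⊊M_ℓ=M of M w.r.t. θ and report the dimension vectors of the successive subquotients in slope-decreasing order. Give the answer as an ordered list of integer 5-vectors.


Via rank(M_{q-1}∘⋯∘M_p): M ≅ I[1,2], I[1,5], I[2,3]^2, I[5,5].
μ_θ-semistable layers: μ^(1)=19; μ^(2)=1; μ^(3)=-29; μ^(4)=-41

((0, 0, 3, 1, 1); (2, 2, 0, 0, 0); (0, 2, 0, 0, 0); (0, 0, 0, 0, 1))


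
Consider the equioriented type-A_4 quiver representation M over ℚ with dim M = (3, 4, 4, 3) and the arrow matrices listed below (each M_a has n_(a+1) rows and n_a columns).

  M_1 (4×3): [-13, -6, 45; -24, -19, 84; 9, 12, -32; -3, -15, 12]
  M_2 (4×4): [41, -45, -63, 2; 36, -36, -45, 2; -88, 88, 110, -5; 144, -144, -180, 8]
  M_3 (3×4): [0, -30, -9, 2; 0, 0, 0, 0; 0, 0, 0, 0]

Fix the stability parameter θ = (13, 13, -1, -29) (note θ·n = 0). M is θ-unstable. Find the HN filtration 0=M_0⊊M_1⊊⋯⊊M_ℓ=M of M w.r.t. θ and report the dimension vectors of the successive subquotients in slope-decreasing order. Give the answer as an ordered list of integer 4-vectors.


Barcode: M ≅ I[1,3]^2, I[1,4], I[2,2], I[3,3], I[4,4]^2. HN layers by μ_θ (4 steps, strictly decreasing):
  μ^(1)=13; μ^(2)=25/3; μ^(3)=-1; μ^(4)=-29

((0, 1, 0, 0); (2, 2, 2, 0); (1, 1, 2, 1); (0, 0, 0, 2))


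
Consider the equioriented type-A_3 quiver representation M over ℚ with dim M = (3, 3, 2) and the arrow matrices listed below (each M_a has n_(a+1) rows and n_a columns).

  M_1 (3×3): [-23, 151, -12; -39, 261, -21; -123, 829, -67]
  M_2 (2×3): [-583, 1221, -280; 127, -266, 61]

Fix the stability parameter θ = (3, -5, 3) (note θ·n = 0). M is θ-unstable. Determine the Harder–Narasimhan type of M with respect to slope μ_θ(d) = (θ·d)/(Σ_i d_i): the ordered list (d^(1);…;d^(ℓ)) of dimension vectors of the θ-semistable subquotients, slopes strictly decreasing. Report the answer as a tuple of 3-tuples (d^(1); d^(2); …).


Via rank(M_{q-1}∘⋯∘M_p): M ≅ I[1,1], I[1,2], I[1,3], I[2,3].
μ_θ-semistable layers: μ^(1)=3; μ^(2)=-1; μ^(3)=-5

((1, 0, 2); (2, 2, 0); (0, 1, 0))


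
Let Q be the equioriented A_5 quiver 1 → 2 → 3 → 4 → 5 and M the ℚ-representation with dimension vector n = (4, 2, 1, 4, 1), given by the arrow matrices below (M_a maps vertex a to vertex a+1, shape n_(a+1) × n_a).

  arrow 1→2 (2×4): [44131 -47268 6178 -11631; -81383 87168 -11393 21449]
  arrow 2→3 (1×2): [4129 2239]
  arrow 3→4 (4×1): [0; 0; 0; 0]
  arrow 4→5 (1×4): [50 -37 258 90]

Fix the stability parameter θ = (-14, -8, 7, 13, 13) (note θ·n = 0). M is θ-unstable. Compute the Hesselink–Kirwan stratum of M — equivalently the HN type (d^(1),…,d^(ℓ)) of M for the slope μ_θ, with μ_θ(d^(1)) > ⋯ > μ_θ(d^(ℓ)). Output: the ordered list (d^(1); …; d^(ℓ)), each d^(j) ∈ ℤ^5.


Barcode: M ≅ I[1,1]^2, I[1,2], I[1,3], I[4,4]^3, I[4,5]. HN layers by μ_θ (4 steps, strictly decreasing):
  μ^(1)=13; μ^(2)=7; μ^(3)=-8; μ^(4)=-14

((0, 0, 0, 4, 1); (0, 0, 1, 0, 0); (0, 2, 0, 0, 0); (4, 0, 0, 0, 0))


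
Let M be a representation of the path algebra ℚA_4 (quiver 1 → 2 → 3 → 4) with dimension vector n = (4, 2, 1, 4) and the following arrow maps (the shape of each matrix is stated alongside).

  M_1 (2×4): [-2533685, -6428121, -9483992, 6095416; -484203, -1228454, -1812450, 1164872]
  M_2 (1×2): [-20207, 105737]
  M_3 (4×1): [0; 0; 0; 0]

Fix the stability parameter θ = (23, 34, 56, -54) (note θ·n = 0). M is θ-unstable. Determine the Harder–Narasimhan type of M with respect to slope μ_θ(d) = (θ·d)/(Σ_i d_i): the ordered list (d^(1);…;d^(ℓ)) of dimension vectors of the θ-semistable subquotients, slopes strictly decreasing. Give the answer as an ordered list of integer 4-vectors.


Interval decomposition of M: I[1,1]^2, I[1,2], I[1,3], I[4,4]^4.
HN type (ℓ=4): μ^(1)=56; μ^(2)=34; μ^(3)=23; μ^(4)=-54

((0, 0, 1, 0); (0, 2, 0, 0); (4, 0, 0, 0); (0, 0, 0, 4))


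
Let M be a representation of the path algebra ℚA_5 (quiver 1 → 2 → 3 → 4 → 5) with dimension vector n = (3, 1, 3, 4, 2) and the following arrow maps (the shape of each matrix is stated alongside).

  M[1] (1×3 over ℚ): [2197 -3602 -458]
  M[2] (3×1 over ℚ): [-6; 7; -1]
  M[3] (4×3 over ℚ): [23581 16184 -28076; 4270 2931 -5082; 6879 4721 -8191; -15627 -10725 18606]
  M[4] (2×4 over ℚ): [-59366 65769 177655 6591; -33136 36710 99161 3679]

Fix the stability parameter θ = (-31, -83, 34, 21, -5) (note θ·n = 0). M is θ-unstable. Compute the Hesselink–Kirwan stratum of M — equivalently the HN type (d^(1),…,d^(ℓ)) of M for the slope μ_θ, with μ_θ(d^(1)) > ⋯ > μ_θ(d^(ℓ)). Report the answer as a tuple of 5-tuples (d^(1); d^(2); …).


Via rank(M_{q-1}∘⋯∘M_p): M ≅ I[1,1]^2, I[1,5], I[3,4], I[3,5], I[4,4].
μ_θ-semistable layers: μ^(1)=55/2; μ^(2)=21; μ^(3)=50/3; μ^(4)=-31; μ^(5)=-57

((0, 0, 1, 1, 0); (0, 0, 0, 1, 0); (0, 0, 2, 2, 2); (2, 0, 0, 0, 0); (1, 1, 0, 0, 0))


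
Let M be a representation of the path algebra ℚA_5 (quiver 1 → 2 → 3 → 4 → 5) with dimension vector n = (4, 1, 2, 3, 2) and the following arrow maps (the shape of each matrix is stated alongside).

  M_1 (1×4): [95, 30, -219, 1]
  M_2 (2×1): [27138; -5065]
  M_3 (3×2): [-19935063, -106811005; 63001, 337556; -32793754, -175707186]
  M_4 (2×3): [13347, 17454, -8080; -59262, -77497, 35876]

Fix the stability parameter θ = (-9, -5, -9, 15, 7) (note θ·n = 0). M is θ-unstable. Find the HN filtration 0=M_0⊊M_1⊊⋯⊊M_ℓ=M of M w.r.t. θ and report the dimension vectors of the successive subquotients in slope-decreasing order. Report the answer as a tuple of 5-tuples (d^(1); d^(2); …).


Interval decomposition of M: I[1,1]^3, I[1,5], I[3,5], I[4,4].
HN type (ℓ=4): μ^(1)=15; μ^(2)=11; μ^(3)=-7; μ^(4)=-9

((0, 0, 0, 1, 0); (0, 0, 0, 2, 2); (0, 1, 1, 0, 0); (4, 0, 1, 0, 0))


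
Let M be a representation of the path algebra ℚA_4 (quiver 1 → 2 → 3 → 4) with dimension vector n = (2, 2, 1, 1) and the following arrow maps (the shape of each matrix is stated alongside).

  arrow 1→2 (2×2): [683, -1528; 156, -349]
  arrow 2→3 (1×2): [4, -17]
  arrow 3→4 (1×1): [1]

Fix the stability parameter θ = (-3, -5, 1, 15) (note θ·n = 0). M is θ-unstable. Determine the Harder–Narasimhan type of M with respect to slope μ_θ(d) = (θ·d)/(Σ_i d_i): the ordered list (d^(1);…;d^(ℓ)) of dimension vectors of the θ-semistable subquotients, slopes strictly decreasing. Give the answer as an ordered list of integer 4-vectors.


Interval decomposition of M: I[1,2], I[1,4].
HN type (ℓ=3): μ^(1)=15; μ^(2)=1; μ^(3)=-4

((0, 0, 0, 1); (0, 0, 1, 0); (2, 2, 0, 0))


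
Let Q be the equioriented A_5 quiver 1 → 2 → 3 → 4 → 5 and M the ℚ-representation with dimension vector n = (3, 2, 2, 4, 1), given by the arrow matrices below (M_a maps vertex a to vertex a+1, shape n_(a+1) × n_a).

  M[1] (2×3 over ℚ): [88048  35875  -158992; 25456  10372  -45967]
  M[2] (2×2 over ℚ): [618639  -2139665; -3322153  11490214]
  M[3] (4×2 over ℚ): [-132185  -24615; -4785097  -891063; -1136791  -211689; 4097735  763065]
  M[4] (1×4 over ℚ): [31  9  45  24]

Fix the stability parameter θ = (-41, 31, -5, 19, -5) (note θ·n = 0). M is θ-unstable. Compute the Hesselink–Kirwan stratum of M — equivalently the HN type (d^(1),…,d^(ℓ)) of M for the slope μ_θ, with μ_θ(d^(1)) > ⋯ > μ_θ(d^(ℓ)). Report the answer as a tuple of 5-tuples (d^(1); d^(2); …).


Interval decomposition of M: I[1,1], I[1,3], I[1,5], I[4,4]^3.
HN type (ℓ=4): μ^(1)=19; μ^(2)=13; μ^(3)=10; μ^(4)=-41

((0, 0, 0, 3, 0); (0, 1, 1, 0, 0); (0, 1, 1, 1, 1); (3, 0, 0, 0, 0))


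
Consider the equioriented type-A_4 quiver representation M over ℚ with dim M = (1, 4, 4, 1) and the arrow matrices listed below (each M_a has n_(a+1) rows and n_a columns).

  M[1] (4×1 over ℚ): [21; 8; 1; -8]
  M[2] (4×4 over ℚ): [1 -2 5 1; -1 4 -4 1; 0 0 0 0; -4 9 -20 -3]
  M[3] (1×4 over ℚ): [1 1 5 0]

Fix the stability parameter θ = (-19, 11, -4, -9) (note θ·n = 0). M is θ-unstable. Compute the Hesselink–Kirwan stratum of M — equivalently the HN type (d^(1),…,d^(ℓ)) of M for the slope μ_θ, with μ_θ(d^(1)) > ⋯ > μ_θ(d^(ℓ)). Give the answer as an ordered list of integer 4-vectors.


Barcode: M ≅ I[1,4], I[2,2], I[2,3]^2, I[3,3]. HN layers by μ_θ (5 steps, strictly decreasing):
  μ^(1)=11; μ^(2)=7/2; μ^(3)=-2/3; μ^(4)=-4; μ^(5)=-19

((0, 1, 0, 0); (0, 2, 2, 0); (0, 1, 1, 1); (0, 0, 1, 0); (1, 0, 0, 0))
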